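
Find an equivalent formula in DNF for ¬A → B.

A ∨ B

¬A → B
= ¬¬A ∨ B   [eliminate →]
= A ∨ B   [double negation]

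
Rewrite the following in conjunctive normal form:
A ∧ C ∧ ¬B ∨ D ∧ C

(A ∨ D) ∧ C ∧ (¬B ∨ D)

A ∧ C ∧ ¬B ∨ D ∧ C
≡ (A ∨ D) ∧ (A ∨ C) ∧ (C ∨ D) ∧ (C ∨ C) ∧ (¬B ∨ D) ∧ (¬B ∨ C)
≡ (A ∨ D) ∧ C ∧ (¬B ∨ D)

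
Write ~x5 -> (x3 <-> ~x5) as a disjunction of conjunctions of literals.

x5 | (~x5 & x3)

~x5 -> (x3 <-> ~x5)
≡ ~~x5 | (x3 <-> ~x5)   [eliminate ->]
≡ ~~x5 | ((x3 -> ~x5) & (~x5 -> x3))   [eliminate <->]
≡ ~~x5 | ((~x3 | ~x5) & (~x5 -> x3))   [eliminate ->]
≡ ~~x5 | ((~x3 | ~x5) & (~~x5 | x3))   [eliminate ->]
≡ x5 | ((~x3 | ~x5) & (~~x5 | x3))   [double negation]
≡ x5 | ((~x3 | ~x5) & (x5 | x3))   [double negation]
≡ x5 | (~x3 & x5) | (~x3 & x3) | (~x5 & x5) | (~x5 & x3)   [distribute & over |]
≡ x5 | (~x5 & x3)   [simplify]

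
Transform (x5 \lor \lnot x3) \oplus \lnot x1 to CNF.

(x5 \lor \lnot x3) \oplus \lnot x1
= (x5 \lor \lnot x3 \lor \lnot x1) \land \lnot ((x5 \lor \lnot x3) \land \lnot x1)   [expand \oplus]
= (x5 \lor \lnot x3 \lor \lnot x1) \land (\lnot (x5 \lor \lnot x3) \lor \lnot \lnot x1)   [De Morgan]
= (x5 \lor \lnot x3 \lor \lnot x1) \land ((\lnot x5 \land \lnot \lnot x3) \lor \lnot \lnot x1)   [De Morgan]
= (x5 \lor \lnot x3 \lor \lnot x1) \land ((\lnot x5 \land x3) \lor \lnot \lnot x1)   [double negation]
= (x5 \lor \lnot x3 \lor \lnot x1) \land ((\lnot x5 \land x3) \lor x1)   [double negation]
= (x5 \lor \lnot x3 \lor \lnot x1) \land (\lnot x5 \lor x1) \land (x3 \lor x1)   [distribute \lor over \land]

(x5 \lor \lnot x3 \lor \lnot x1) \land (\lnot x5 \lor x1) \land (x3 \lor x1)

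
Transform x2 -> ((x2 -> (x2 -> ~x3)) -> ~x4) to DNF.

x2 -> ((x2 -> (x2 -> ~x3)) -> ~x4)
= ~x2 | ((x2 -> (x2 -> ~x3)) -> ~x4)   (eliminate ->)
= ~x2 | ~(x2 -> (x2 -> ~x3)) | ~x4   (eliminate ->)
= ~x2 | ~(~x2 | (x2 -> ~x3)) | ~x4   (eliminate ->)
= ~x2 | ~(~x2 | ~x2 | ~x3) | ~x4   (eliminate ->)
= ~x2 | (~~x2 & ~~x2 & ~~x3) | ~x4   (De Morgan)
= ~x2 | (x2 & ~~x2 & ~~x3) | ~x4   (double negation)
= ~x2 | (x2 & x2 & ~~x3) | ~x4   (double negation)
= ~x2 | (x2 & x2 & x3) | ~x4   (double negation)
= ~x2 | (x2 & x3) | ~x4   (simplify)

~x2 | (x2 & x3) | ~x4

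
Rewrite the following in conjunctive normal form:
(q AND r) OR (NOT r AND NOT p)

(q OR NOT r) AND (q OR NOT p) AND (r OR NOT p)

(q AND r) OR (NOT r AND NOT p)
= (q OR NOT r) AND (q OR NOT p) AND (r OR NOT r) AND (r OR NOT p)   — distribute OR over AND
= (q OR NOT r) AND (q OR NOT p) AND (r OR NOT p)   — simplify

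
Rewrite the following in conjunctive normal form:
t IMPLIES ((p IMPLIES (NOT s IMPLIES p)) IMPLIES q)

t IMPLIES ((p IMPLIES (NOT s IMPLIES p)) IMPLIES q)
≡ NOT t OR ((p IMPLIES (NOT s IMPLIES p)) IMPLIES q)   [eliminate IMPLIES]
≡ NOT t OR NOT (p IMPLIES (NOT s IMPLIES p)) OR q   [eliminate IMPLIES]
≡ NOT t OR NOT (NOT p OR (NOT s IMPLIES p)) OR q   [eliminate IMPLIES]
≡ NOT t OR NOT (NOT p OR NOT NOT s OR p) OR q   [eliminate IMPLIES]
≡ NOT t OR (NOT NOT p AND NOT NOT NOT s AND NOT p) OR q   [De Morgan]
≡ NOT t OR (p AND NOT NOT NOT s AND NOT p) OR q   [double negation]
≡ NOT t OR (p AND NOT s AND NOT p) OR q   [double negation]
≡ (NOT t OR p OR q) AND (NOT t OR NOT s OR q) AND (NOT t OR NOT p OR q)   [distribute OR over AND]

(NOT t OR p OR q) AND (NOT t OR NOT s OR q) AND (NOT t OR NOT p OR q)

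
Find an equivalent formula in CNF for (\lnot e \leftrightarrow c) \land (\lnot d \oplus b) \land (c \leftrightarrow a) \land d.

(\lnot e \leftrightarrow c) \land (\lnot d \oplus b) \land (c \leftrightarrow a) \land d
= (\lnot e \to c) \land (c \to \lnot e) \land (\lnot d \oplus b) \land (c \leftrightarrow a) \land d   [eliminate \leftrightarrow]
= (\lnot \lnot e \lor c) \land (c \to \lnot e) \land (\lnot d \oplus b) \land (c \leftrightarrow a) \land d   [eliminate \to]
= (\lnot \lnot e \lor c) \land (\lnot c \lor \lnot e) \land (\lnot d \oplus b) \land (c \leftrightarrow a) \land d   [eliminate \to]
= (\lnot \lnot e \lor c) \land (\lnot c \lor \lnot e) \land (\lnot d \lor b) \land \lnot (\lnot d \land b) \land (c \leftrightarrow a) \land d   [expand \oplus]
= (\lnot \lnot e \lor c) \land (\lnot c \lor \lnot e) \land (\lnot d \lor b) \land \lnot (\lnot d \land b) \land (c \to a) \land (a \to c) \land d   [eliminate \leftrightarrow]
= (\lnot \lnot e \lor c) \land (\lnot c \lor \lnot e) \land (\lnot d \lor b) \land \lnot (\lnot d \land b) \land (\lnot c \lor a) \land (a \to c) \land d   [eliminate \to]
= (\lnot \lnot e \lor c) \land (\lnot c \lor \lnot e) \land (\lnot d \lor b) \land \lnot (\lnot d \land b) \land (\lnot c \lor a) \land (\lnot a \lor c) \land d   [eliminate \to]
= (e \lor c) \land (\lnot c \lor \lnot e) \land (\lnot d \lor b) \land \lnot (\lnot d \land b) \land (\lnot c \lor a) \land (\lnot a \lor c) \land d   [double negation]
= (e \lor c) \land (\lnot c \lor \lnot e) \land (\lnot d \lor b) \land (\lnot \lnot d \lor \lnot b) \land (\lnot c \lor a) \land (\lnot a \lor c) \land d   [De Morgan]
= (e \lor c) \land (\lnot c \lor \lnot e) \land (\lnot d \lor b) \land (d \lor \lnot b) \land (\lnot c \lor a) \land (\lnot a \lor c) \land d   [double negation]
= (e \lor c) \land (\lnot c \lor \lnot e) \land (\lnot d \lor b) \land (\lnot c \lor a) \land (\lnot a \lor c) \land d   [simplify]

(e \lor c) \land (\lnot c \lor \lnot e) \land (\lnot d \lor b) \land (\lnot c \lor a) \land (\lnot a \lor c) \land d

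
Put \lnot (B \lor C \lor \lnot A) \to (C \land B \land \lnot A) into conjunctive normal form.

B \lor C \lor \lnot A

\lnot (B \lor C \lor \lnot A) \to (C \land B \land \lnot A)
⇔ \lnot \lnot (B \lor C \lor \lnot A) \lor (C \land B \land \lnot A)   [eliminate \to]
⇔ B \lor C \lor \lnot A \lor (C \land B \land \lnot A)   [double negation]
⇔ (B \lor C \lor \lnot A \lor C) \land (B \lor C \lor \lnot A \lor B) \land (B \lor C \lor \lnot A \lor \lnot A)   [distribute \lor over \land]
⇔ B \lor C \lor \lnot A   [simplify]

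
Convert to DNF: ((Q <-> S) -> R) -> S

((Q <-> S) -> R) -> S
≡ ~((Q <-> S) -> R) | S   — eliminate ->
≡ ~(~(Q <-> S) | R) | S   — eliminate ->
≡ ~(~((Q -> S) & (S -> Q)) | R) | S   — eliminate <->
≡ ~(~((~Q | S) & (S -> Q)) | R) | S   — eliminate ->
≡ ~(~((~Q | S) & (~S | Q)) | R) | S   — eliminate ->
≡ (~~((~Q | S) & (~S | Q)) & ~R) | S   — De Morgan
≡ ((~Q | S) & (~S | Q) & ~R) | S   — double negation
≡ (~Q & ~S & ~R) | (~Q & Q & ~R) | (S & ~S & ~R) | (S & Q & ~R) | S   — distribute & over |
≡ (~Q & ~S & ~R) | S   — simplify

(~Q & ~S & ~R) | S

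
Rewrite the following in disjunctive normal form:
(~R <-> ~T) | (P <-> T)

(R & T) | (~T & ~R) | (~P & ~T) | (T & P)

(~R <-> ~T) | (P <-> T)
⇔ ((~R -> ~T) & (~T -> ~R)) | (P <-> T)   [eliminate <->]
⇔ ((~~R | ~T) & (~T -> ~R)) | (P <-> T)   [eliminate ->]
⇔ ((~~R | ~T) & (~~T | ~R)) | (P <-> T)   [eliminate ->]
⇔ ((~~R | ~T) & (~~T | ~R)) | ((P -> T) & (T -> P))   [eliminate <->]
⇔ ((~~R | ~T) & (~~T | ~R)) | ((~P | T) & (T -> P))   [eliminate ->]
⇔ ((~~R | ~T) & (~~T | ~R)) | ((~P | T) & (~T | P))   [eliminate ->]
⇔ ((R | ~T) & (~~T | ~R)) | ((~P | T) & (~T | P))   [double negation]
⇔ ((R | ~T) & (T | ~R)) | ((~P | T) & (~T | P))   [double negation]
⇔ (R & T) | (R & ~R) | (~T & T) | (~T & ~R) | (~P & ~T) | (~P & P) | (T & ~T) | (T & P)   [distribute & over |]
⇔ (R & T) | (~T & ~R) | (~P & ~T) | (T & P)   [simplify]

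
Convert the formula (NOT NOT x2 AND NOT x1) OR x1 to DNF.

(x2 AND NOT x1) OR x1

(NOT NOT x2 AND NOT x1) OR x1
≡ (x2 AND NOT x1) OR x1   [double negation]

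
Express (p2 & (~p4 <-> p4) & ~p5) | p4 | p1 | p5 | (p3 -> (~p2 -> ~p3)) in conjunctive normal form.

(p2 & (~p4 <-> p4) & ~p5) | p4 | p1 | p5 | (p3 -> (~p2 -> ~p3))
≡ (p2 & (~p4 -> p4) & (p4 -> ~p4) & ~p5) | p4 | p1 | p5 | (p3 -> (~p2 -> ~p3))   [eliminate <->]
≡ (p2 & (~~p4 | p4) & (p4 -> ~p4) & ~p5) | p4 | p1 | p5 | (p3 -> (~p2 -> ~p3))   [eliminate ->]
≡ (p2 & (~~p4 | p4) & (~p4 | ~p4) & ~p5) | p4 | p1 | p5 | (p3 -> (~p2 -> ~p3))   [eliminate ->]
≡ (p2 & (~~p4 | p4) & (~p4 | ~p4) & ~p5) | p4 | p1 | p5 | ~p3 | (~p2 -> ~p3)   [eliminate ->]
≡ (p2 & (~~p4 | p4) & (~p4 | ~p4) & ~p5) | p4 | p1 | p5 | ~p3 | ~~p2 | ~p3   [eliminate ->]
≡ (p2 & (p4 | p4) & (~p4 | ~p4) & ~p5) | p4 | p1 | p5 | ~p3 | ~~p2 | ~p3   [double negation]
≡ (p2 & (p4 | p4) & (~p4 | ~p4) & ~p5) | p4 | p1 | p5 | ~p3 | p2 | ~p3   [double negation]
≡ (p2 | p4 | p1 | p5 | ~p3 | p2 | ~p3) & (p4 | p4 | p4 | p1 | p5 | ~p3 | p2 | ~p3) & (~p4 | ~p4 | p4 | p1 | p5 | ~p3 | p2 | ~p3) & (~p5 | p4 | p1 | p5 | ~p3 | p2 | ~p3)   [distribute | over &]
≡ p2 | p4 | p1 | p5 | ~p3   [simplify]

p2 | p4 | p1 | p5 | ~p3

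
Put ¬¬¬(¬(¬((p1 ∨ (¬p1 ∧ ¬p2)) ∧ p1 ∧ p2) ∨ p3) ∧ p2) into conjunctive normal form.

¬p1 ∨ ¬p2 ∨ p3

¬¬¬(¬(¬((p1 ∨ (¬p1 ∧ ¬p2)) ∧ p1 ∧ p2) ∨ p3) ∧ p2)
≡ ¬(¬(¬((p1 ∨ (¬p1 ∧ ¬p2)) ∧ p1 ∧ p2) ∨ p3) ∧ p2)   (double negation)
≡ ¬¬(¬((p1 ∨ (¬p1 ∧ ¬p2)) ∧ p1 ∧ p2) ∨ p3) ∨ ¬p2   (De Morgan)
≡ ¬((p1 ∨ (¬p1 ∧ ¬p2)) ∧ p1 ∧ p2) ∨ p3 ∨ ¬p2   (double negation)
≡ ¬(p1 ∨ (¬p1 ∧ ¬p2)) ∨ ¬p1 ∨ ¬p2 ∨ p3 ∨ ¬p2   (De Morgan)
≡ (¬p1 ∧ ¬(¬p1 ∧ ¬p2)) ∨ ¬p1 ∨ ¬p2 ∨ p3 ∨ ¬p2   (De Morgan)
≡ (¬p1 ∧ (¬¬p1 ∨ ¬¬p2)) ∨ ¬p1 ∨ ¬p2 ∨ p3 ∨ ¬p2   (De Morgan)
≡ (¬p1 ∧ (p1 ∨ ¬¬p2)) ∨ ¬p1 ∨ ¬p2 ∨ p3 ∨ ¬p2   (double negation)
≡ (¬p1 ∧ (p1 ∨ p2)) ∨ ¬p1 ∨ ¬p2 ∨ p3 ∨ ¬p2   (double negation)
≡ (¬p1 ∨ ¬p1 ∨ ¬p2 ∨ p3 ∨ ¬p2) ∧ (p1 ∨ p2 ∨ ¬p1 ∨ ¬p2 ∨ p3 ∨ ¬p2)   (distribute ∨ over ∧)
≡ ¬p1 ∨ ¬p2 ∨ p3   (simplify)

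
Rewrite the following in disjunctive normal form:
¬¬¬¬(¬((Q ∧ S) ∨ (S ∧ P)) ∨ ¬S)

(¬Q ∧ ¬P) ∨ ¬S

¬¬¬¬(¬((Q ∧ S) ∨ (S ∧ P)) ∨ ¬S)
≡ ¬¬(¬((Q ∧ S) ∨ (S ∧ P)) ∨ ¬S)   [double negation]
≡ ¬((Q ∧ S) ∨ (S ∧ P)) ∨ ¬S   [double negation]
≡ (¬(Q ∧ S) ∧ ¬(S ∧ P)) ∨ ¬S   [De Morgan]
≡ ((¬Q ∨ ¬S) ∧ ¬(S ∧ P)) ∨ ¬S   [De Morgan]
≡ ((¬Q ∨ ¬S) ∧ (¬S ∨ ¬P)) ∨ ¬S   [De Morgan]
≡ (¬Q ∧ ¬S) ∨ (¬Q ∧ ¬P) ∨ (¬S ∧ ¬S) ∨ (¬S ∧ ¬P) ∨ ¬S   [distribute ∧ over ∨]
≡ (¬Q ∧ ¬P) ∨ ¬S   [simplify]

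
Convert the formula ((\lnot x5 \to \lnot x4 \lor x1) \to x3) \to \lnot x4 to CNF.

(x5 \lor \lnot x4 \lor x1) \land (\lnot x3 \lor \lnot x4)

((\lnot x5 \to \lnot x4 \lor x1) \to x3) \to \lnot x4
⇔ \lnot ((\lnot x5 \to \lnot x4 \lor x1) \to x3) \lor \lnot x4   — eliminate \to
⇔ \lnot (\lnot (\lnot x5 \to \lnot x4 \lor x1) \lor x3) \lor \lnot x4   — eliminate \to
⇔ \lnot (\lnot (\lnot \lnot x5 \lor \lnot x4 \lor x1) \lor x3) \lor \lnot x4   — eliminate \to
⇔ \lnot \lnot (\lnot \lnot x5 \lor \lnot x4 \lor x1) \land \lnot x3 \lor \lnot x4   — De Morgan
⇔ (\lnot \lnot x5 \lor \lnot x4 \lor x1) \land \lnot x3 \lor \lnot x4   — double negation
⇔ (x5 \lor \lnot x4 \lor x1) \land \lnot x3 \lor \lnot x4   — double negation
⇔ (x5 \lor \lnot x4 \lor x1 \lor \lnot x4) \land (\lnot x3 \lor \lnot x4)   — distribute \lor over \land
⇔ (x5 \lor \lnot x4 \lor x1) \land (\lnot x3 \lor \lnot x4)   — simplify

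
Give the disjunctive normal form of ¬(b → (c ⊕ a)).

¬(b → (c ⊕ a))
≡ ¬(¬b ∨ (c ⊕ a))   (eliminate →)
≡ ¬(¬b ∨ (c ∧ ¬a) ∨ (¬c ∧ a))   (expand ⊕)
≡ ¬¬b ∧ ¬(c ∧ ¬a) ∧ ¬(¬c ∧ a)   (De Morgan)
≡ b ∧ ¬(c ∧ ¬a) ∧ ¬(¬c ∧ a)   (double negation)
≡ b ∧ (¬c ∨ ¬¬a) ∧ ¬(¬c ∧ a)   (De Morgan)
≡ b ∧ (¬c ∨ a) ∧ ¬(¬c ∧ a)   (double negation)
≡ b ∧ (¬c ∨ a) ∧ (¬¬c ∨ ¬a)   (De Morgan)
≡ b ∧ (¬c ∨ a) ∧ (c ∨ ¬a)   (double negation)
≡ (b ∧ ¬c ∧ c) ∨ (b ∧ ¬c ∧ ¬a) ∨ (b ∧ a ∧ c) ∨ (b ∧ a ∧ ¬a)   (distribute ∧ over ∨)
≡ (b ∧ ¬c ∧ ¬a) ∨ (b ∧ a ∧ c)   (simplify)

(b ∧ ¬c ∧ ¬a) ∨ (b ∧ a ∧ c)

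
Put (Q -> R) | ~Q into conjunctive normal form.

~Q | R

(Q -> R) | ~Q
= ~Q | R | ~Q   [eliminate ->]
= ~Q | R   [simplify]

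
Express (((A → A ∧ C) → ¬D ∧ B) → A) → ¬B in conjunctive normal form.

(A ∨ ¬D ∨ ¬B) ∧ (¬A ∨ ¬B)

(((A → A ∧ C) → ¬D ∧ B) → A) → ¬B
= ¬(((A → A ∧ C) → ¬D ∧ B) → A) ∨ ¬B   [eliminate →]
= ¬(¬((A → A ∧ C) → ¬D ∧ B) ∨ A) ∨ ¬B   [eliminate →]
= ¬(¬(¬(A → A ∧ C) ∨ ¬D ∧ B) ∨ A) ∨ ¬B   [eliminate →]
= ¬(¬(¬(¬A ∨ A ∧ C) ∨ ¬D ∧ B) ∨ A) ∨ ¬B   [eliminate →]
= ¬¬(¬(¬A ∨ A ∧ C) ∨ ¬D ∧ B) ∧ ¬A ∨ ¬B   [De Morgan]
= (¬(¬A ∨ A ∧ C) ∨ ¬D ∧ B) ∧ ¬A ∨ ¬B   [double negation]
= (¬¬A ∧ ¬(A ∧ C) ∨ ¬D ∧ B) ∧ ¬A ∨ ¬B   [De Morgan]
= (A ∧ ¬(A ∧ C) ∨ ¬D ∧ B) ∧ ¬A ∨ ¬B   [double negation]
= (A ∧ (¬A ∨ ¬C) ∨ ¬D ∧ B) ∧ ¬A ∨ ¬B   [De Morgan]
= (A ∨ ¬D ∨ ¬B) ∧ (A ∨ B ∨ ¬B) ∧ (¬A ∨ ¬C ∨ ¬D ∨ ¬B) ∧ (¬A ∨ ¬C ∨ B ∨ ¬B) ∧ (¬A ∨ ¬B)   [distribute ∨ over ∧]
= (A ∨ ¬D ∨ ¬B) ∧ (¬A ∨ ¬B)   [simplify]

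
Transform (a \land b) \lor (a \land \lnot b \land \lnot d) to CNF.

(a \land b) \lor (a \land \lnot b \land \lnot d)
≡ (a \lor a) \land (a \lor \lnot b) \land (a \lor \lnot d) \land (b \lor a) \land (b \lor \lnot b) \land (b \lor \lnot d)   — distribute \lor over \land
≡ a \land (b \lor \lnot d)   — simplify

a \land (b \lor \lnot d)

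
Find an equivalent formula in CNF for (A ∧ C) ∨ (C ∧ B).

(A ∧ C) ∨ (C ∧ B)
⇔ (A ∨ C) ∧ (A ∨ B) ∧ (C ∨ C) ∧ (C ∨ B)   (distribute ∨ over ∧)
⇔ (A ∨ B) ∧ C   (simplify)

(A ∨ B) ∧ C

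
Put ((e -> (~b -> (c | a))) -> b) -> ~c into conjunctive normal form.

~b | ~c

((e -> (~b -> (c | a))) -> b) -> ~c
⇔ ~((e -> (~b -> (c | a))) -> b) | ~c   [eliminate ->]
⇔ ~(~(e -> (~b -> (c | a))) | b) | ~c   [eliminate ->]
⇔ ~(~(~e | (~b -> (c | a))) | b) | ~c   [eliminate ->]
⇔ ~(~(~e | ~~b | c | a) | b) | ~c   [eliminate ->]
⇔ (~~(~e | ~~b | c | a) & ~b) | ~c   [De Morgan]
⇔ ((~e | ~~b | c | a) & ~b) | ~c   [double negation]
⇔ ((~e | b | c | a) & ~b) | ~c   [double negation]
⇔ (~e | b | c | a | ~c) & (~b | ~c)   [distribute | over &]
⇔ ~b | ~c   [simplify]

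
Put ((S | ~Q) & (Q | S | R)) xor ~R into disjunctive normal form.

((S | ~Q) & (Q | S | R)) xor ~R
≡ ((S | ~Q) & (Q | S | R) & ~~R) | (~((S | ~Q) & (Q | S | R)) & ~R)   [expand xor]
≡ ((S | ~Q) & (Q | S | R) & R) | (~((S | ~Q) & (Q | S | R)) & ~R)   [double negation]
≡ ((S | ~Q) & (Q | S | R) & R) | ((~(S | ~Q) | ~(Q | S | R)) & ~R)   [De Morgan]
≡ ((S | ~Q) & (Q | S | R) & R) | (((~S & ~~Q) | ~(Q | S | R)) & ~R)   [De Morgan]
≡ ((S | ~Q) & (Q | S | R) & R) | (((~S & Q) | ~(Q | S | R)) & ~R)   [double negation]
≡ ((S | ~Q) & (Q | S | R) & R) | (((~S & Q) | (~Q & ~S & ~R)) & ~R)   [De Morgan]
≡ (S & Q & R) | (S & S & R) | (S & R & R) | (~Q & Q & R) | (~Q & S & R) | (~Q & R & R) | (~S & Q & ~R) | (~Q & ~S & ~R & ~R)   [distribute & over |]
≡ (S & R) | (~Q & R) | (~S & Q & ~R) | (~Q & ~S & ~R)   [simplify]

(S & R) | (~Q & R) | (~S & Q & ~R) | (~Q & ~S & ~R)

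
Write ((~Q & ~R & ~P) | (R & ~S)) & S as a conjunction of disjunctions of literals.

(~Q | R) & (~Q | ~S) & (~R | ~S) & (~P | R) & (~P | ~S) & S

((~Q & ~R & ~P) | (R & ~S)) & S
≡ (~Q | R) & (~Q | ~S) & (~R | R) & (~R | ~S) & (~P | R) & (~P | ~S) & S
≡ (~Q | R) & (~Q | ~S) & (~R | ~S) & (~P | R) & (~P | ~S) & S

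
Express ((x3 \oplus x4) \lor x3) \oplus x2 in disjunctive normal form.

(\lnot x3 \land x4 \land \lnot x2) \lor (x3 \land \lnot x2) \lor (\lnot x3 \land \lnot x4 \land x2)

((x3 \oplus x4) \lor x3) \oplus x2
= (((x3 \oplus x4) \lor x3) \land \lnot x2) \lor (\lnot ((x3 \oplus x4) \lor x3) \land x2)
= (((x3 \land \lnot x4) \lor (\lnot x3 \land x4) \lor x3) \land \lnot x2) \lor (\lnot ((x3 \oplus x4) \lor x3) \land x2)
= (((x3 \land \lnot x4) \lor (\lnot x3 \land x4) \lor x3) \land \lnot x2) \lor (\lnot ((x3 \land \lnot x4) \lor (\lnot x3 \land x4) \lor x3) \land x2)
= (((x3 \land \lnot x4) \lor (\lnot x3 \land x4) \lor x3) \land \lnot x2) \lor (\lnot (x3 \land \lnot x4) \land \lnot (\lnot x3 \land x4) \land \lnot x3 \land x2)
= (((x3 \land \lnot x4) \lor (\lnot x3 \land x4) \lor x3) \land \lnot x2) \lor ((\lnot x3 \lor \lnot \lnot x4) \land \lnot (\lnot x3 \land x4) \land \lnot x3 \land x2)
= (((x3 \land \lnot x4) \lor (\lnot x3 \land x4) \lor x3) \land \lnot x2) \lor ((\lnot x3 \lor x4) \land \lnot (\lnot x3 \land x4) \land \lnot x3 \land x2)
= (((x3 \land \lnot x4) \lor (\lnot x3 \land x4) \lor x3) \land \lnot x2) \lor ((\lnot x3 \lor x4) \land (\lnot \lnot x3 \lor \lnot x4) \land \lnot x3 \land x2)
= (((x3 \land \lnot x4) \lor (\lnot x3 \land x4) \lor x3) \land \lnot x2) \lor ((\lnot x3 \lor x4) \land (x3 \lor \lnot x4) \land \lnot x3 \land x2)
= (x3 \land \lnot x4 \land \lnot x2) \lor (\lnot x3 \land x4 \land \lnot x2) \lor (x3 \land \lnot x2) \lor (\lnot x3 \land x3 \land \lnot x3 \land x2) \lor (\lnot x3 \land \lnot x4 \land \lnot x3 \land x2) \lor (x4 \land x3 \land \lnot x3 \land x2) \lor (x4 \land \lnot x4 \land \lnot x3 \land x2)
= (\lnot x3 \land x4 \land \lnot x2) \lor (x3 \land \lnot x2) \lor (\lnot x3 \land \lnot x4 \land x2)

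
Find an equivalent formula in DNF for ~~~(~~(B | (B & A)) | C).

~B & ~C

~~~(~~(B | (B & A)) | C)
⇔ ~(~~(B | (B & A)) | C)   — double negation
⇔ ~~~(B | (B & A)) & ~C   — De Morgan
⇔ ~(B | (B & A)) & ~C   — double negation
⇔ ~B & ~(B & A) & ~C   — De Morgan
⇔ ~B & (~B | ~A) & ~C   — De Morgan
⇔ (~B & ~B & ~C) | (~B & ~A & ~C)   — distribute & over |
⇔ ~B & ~C   — simplify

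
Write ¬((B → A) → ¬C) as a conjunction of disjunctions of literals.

(¬B ∨ A) ∧ C

¬((B → A) → ¬C)
≡ ¬(¬(B → A) ∨ ¬C)   [eliminate →]
≡ ¬(¬(¬B ∨ A) ∨ ¬C)   [eliminate →]
≡ ¬¬(¬B ∨ A) ∧ ¬¬C   [De Morgan]
≡ (¬B ∨ A) ∧ ¬¬C   [double negation]
≡ (¬B ∨ A) ∧ C   [double negation]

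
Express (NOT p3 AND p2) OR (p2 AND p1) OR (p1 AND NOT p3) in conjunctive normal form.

(NOT p3 AND p2) OR (p2 AND p1) OR (p1 AND NOT p3)
≡ (NOT p3 OR p2 OR p1) AND (NOT p3 OR p2 OR NOT p3) AND (NOT p3 OR p1 OR p1) AND (NOT p3 OR p1 OR NOT p3) AND (p2 OR p2 OR p1) AND (p2 OR p2 OR NOT p3) AND (p2 OR p1 OR p1) AND (p2 OR p1 OR NOT p3)
≡ (NOT p3 OR p2) AND (NOT p3 OR p1) AND (p2 OR p1)

(NOT p3 OR p2) AND (NOT p3 OR p1) AND (p2 OR p1)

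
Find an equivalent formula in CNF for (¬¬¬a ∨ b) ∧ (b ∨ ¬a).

(¬¬¬a ∨ b) ∧ (b ∨ ¬a)
⇔ (¬a ∨ b) ∧ (b ∨ ¬a)
⇔ ¬a ∨ b

¬a ∨ b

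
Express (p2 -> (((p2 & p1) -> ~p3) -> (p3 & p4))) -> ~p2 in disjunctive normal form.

(p2 -> (((p2 & p1) -> ~p3) -> (p3 & p4))) -> ~p2
⇔ ~(p2 -> (((p2 & p1) -> ~p3) -> (p3 & p4))) | ~p2   [eliminate ->]
⇔ ~(~p2 | (((p2 & p1) -> ~p3) -> (p3 & p4))) | ~p2   [eliminate ->]
⇔ ~(~p2 | ~((p2 & p1) -> ~p3) | (p3 & p4)) | ~p2   [eliminate ->]
⇔ ~(~p2 | ~(~(p2 & p1) | ~p3) | (p3 & p4)) | ~p2   [eliminate ->]
⇔ (~~p2 & ~~(~(p2 & p1) | ~p3) & ~(p3 & p4)) | ~p2   [De Morgan]
⇔ (p2 & ~~(~(p2 & p1) | ~p3) & ~(p3 & p4)) | ~p2   [double negation]
⇔ (p2 & (~(p2 & p1) | ~p3) & ~(p3 & p4)) | ~p2   [double negation]
⇔ (p2 & (~p2 | ~p1 | ~p3) & ~(p3 & p4)) | ~p2   [De Morgan]
⇔ (p2 & (~p2 | ~p1 | ~p3) & (~p3 | ~p4)) | ~p2   [De Morgan]
⇔ (p2 & ~p2 & ~p3) | (p2 & ~p2 & ~p4) | (p2 & ~p1 & ~p3) | (p2 & ~p1 & ~p4) | (p2 & ~p3 & ~p3) | (p2 & ~p3 & ~p4) | ~p2   [distribute & over |]
⇔ (p2 & ~p1 & ~p4) | (p2 & ~p3) | ~p2   [simplify]

(p2 & ~p1 & ~p4) | (p2 & ~p3) | ~p2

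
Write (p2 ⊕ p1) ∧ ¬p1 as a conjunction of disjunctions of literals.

(p2 ∨ p1) ∧ ¬p1

(p2 ⊕ p1) ∧ ¬p1
≡ (p2 ∨ p1) ∧ ¬(p2 ∧ p1) ∧ ¬p1   [expand ⊕]
≡ (p2 ∨ p1) ∧ (¬p2 ∨ ¬p1) ∧ ¬p1   [De Morgan]
≡ (p2 ∨ p1) ∧ ¬p1   [simplify]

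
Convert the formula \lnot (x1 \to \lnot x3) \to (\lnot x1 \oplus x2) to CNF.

\lnot x1 \lor \lnot x3 \lor x2

\lnot (x1 \to \lnot x3) \to (\lnot x1 \oplus x2)
= \lnot \lnot (x1 \to \lnot x3) \lor (\lnot x1 \oplus x2)   (eliminate \to)
= \lnot \lnot (\lnot x1 \lor \lnot x3) \lor (\lnot x1 \oplus x2)   (eliminate \to)
= \lnot \lnot (\lnot x1 \lor \lnot x3) \lor ((\lnot x1 \lor x2) \land \lnot (\lnot x1 \land x2))   (expand \oplus)
= \lnot x1 \lor \lnot x3 \lor ((\lnot x1 \lor x2) \land \lnot (\lnot x1 \land x2))   (double negation)
= \lnot x1 \lor \lnot x3 \lor ((\lnot x1 \lor x2) \land (\lnot \lnot x1 \lor \lnot x2))   (De Morgan)
= \lnot x1 \lor \lnot x3 \lor ((\lnot x1 \lor x2) \land (x1 \lor \lnot x2))   (double negation)
= (\lnot x1 \lor \lnot x3 \lor \lnot x1 \lor x2) \land (\lnot x1 \lor \lnot x3 \lor x1 \lor \lnot x2)   (distribute \lor over \land)
= \lnot x1 \lor \lnot x3 \lor x2   (simplify)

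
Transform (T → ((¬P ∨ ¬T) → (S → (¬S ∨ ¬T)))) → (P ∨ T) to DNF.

(T → ((¬P ∨ ¬T) → (S → (¬S ∨ ¬T)))) → (P ∨ T)
≡ ¬(T → ((¬P ∨ ¬T) → (S → (¬S ∨ ¬T)))) ∨ P ∨ T   [eliminate →]
≡ ¬(¬T ∨ ((¬P ∨ ¬T) → (S → (¬S ∨ ¬T)))) ∨ P ∨ T   [eliminate →]
≡ ¬(¬T ∨ ¬(¬P ∨ ¬T) ∨ (S → (¬S ∨ ¬T))) ∨ P ∨ T   [eliminate →]
≡ ¬(¬T ∨ ¬(¬P ∨ ¬T) ∨ ¬S ∨ ¬S ∨ ¬T) ∨ P ∨ T   [eliminate →]
≡ (¬¬T ∧ ¬¬(¬P ∨ ¬T) ∧ ¬¬S ∧ ¬¬S ∧ ¬¬T) ∨ P ∨ T   [De Morgan]
≡ (T ∧ ¬¬(¬P ∨ ¬T) ∧ ¬¬S ∧ ¬¬S ∧ ¬¬T) ∨ P ∨ T   [double negation]
≡ (T ∧ (¬P ∨ ¬T) ∧ ¬¬S ∧ ¬¬S ∧ ¬¬T) ∨ P ∨ T   [double negation]
≡ (T ∧ (¬P ∨ ¬T) ∧ S ∧ ¬¬S ∧ ¬¬T) ∨ P ∨ T   [double negation]
≡ (T ∧ (¬P ∨ ¬T) ∧ S ∧ S ∧ ¬¬T) ∨ P ∨ T   [double negation]
≡ (T ∧ (¬P ∨ ¬T) ∧ S ∧ S ∧ T) ∨ P ∨ T   [double negation]
≡ (T ∧ ¬P ∧ S ∧ S ∧ T) ∨ (T ∧ ¬T ∧ S ∧ S ∧ T) ∨ P ∨ T   [distribute ∧ over ∨]
≡ P ∨ T   [simplify]

P ∨ T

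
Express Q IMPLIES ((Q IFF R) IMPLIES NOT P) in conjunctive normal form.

NOT Q OR NOT R OR NOT P

Q IMPLIES ((Q IFF R) IMPLIES NOT P)
= NOT Q OR ((Q IFF R) IMPLIES NOT P)   (eliminate IMPLIES)
= NOT Q OR NOT (Q IFF R) OR NOT P   (eliminate IMPLIES)
= NOT Q OR NOT ((Q IMPLIES R) AND (R IMPLIES Q)) OR NOT P   (eliminate IFF)
= NOT Q OR NOT ((NOT Q OR R) AND (R IMPLIES Q)) OR NOT P   (eliminate IMPLIES)
= NOT Q OR NOT ((NOT Q OR R) AND (NOT R OR Q)) OR NOT P   (eliminate IMPLIES)
= NOT Q OR NOT (NOT Q OR R) OR NOT (NOT R OR Q) OR NOT P   (De Morgan)
= NOT Q OR (NOT NOT Q AND NOT R) OR NOT (NOT R OR Q) OR NOT P   (De Morgan)
= NOT Q OR (Q AND NOT R) OR NOT (NOT R OR Q) OR NOT P   (double negation)
= NOT Q OR (Q AND NOT R) OR (NOT NOT R AND NOT Q) OR NOT P   (De Morgan)
= NOT Q OR (Q AND NOT R) OR (R AND NOT Q) OR NOT P   (double negation)
= (NOT Q OR Q OR R OR NOT P) AND (NOT Q OR Q OR NOT Q OR NOT P) AND (NOT Q OR NOT R OR R OR NOT P) AND (NOT Q OR NOT R OR NOT Q OR NOT P)   (distribute OR over AND)
= NOT Q OR NOT R OR NOT P   (simplify)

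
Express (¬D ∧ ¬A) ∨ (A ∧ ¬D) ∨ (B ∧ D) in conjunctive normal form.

¬D ∨ B

(¬D ∧ ¬A) ∨ (A ∧ ¬D) ∨ (B ∧ D)
≡ (¬D ∨ A ∨ B) ∧ (¬D ∨ A ∨ D) ∧ (¬D ∨ ¬D ∨ B) ∧ (¬D ∨ ¬D ∨ D) ∧ (¬A ∨ A ∨ B) ∧ (¬A ∨ A ∨ D) ∧ (¬A ∨ ¬D ∨ B) ∧ (¬A ∨ ¬D ∨ D)
≡ ¬D ∨ B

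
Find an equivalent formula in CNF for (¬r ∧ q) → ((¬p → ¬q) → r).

r ∨ ¬q ∨ ¬p

(¬r ∧ q) → ((¬p → ¬q) → r)
⇔ ¬(¬r ∧ q) ∨ ((¬p → ¬q) → r)
⇔ ¬(¬r ∧ q) ∨ ¬(¬p → ¬q) ∨ r
⇔ ¬(¬r ∧ q) ∨ ¬(¬¬p ∨ ¬q) ∨ r
⇔ ¬¬r ∨ ¬q ∨ ¬(¬¬p ∨ ¬q) ∨ r
⇔ r ∨ ¬q ∨ ¬(¬¬p ∨ ¬q) ∨ r
⇔ r ∨ ¬q ∨ (¬¬¬p ∧ ¬¬q) ∨ r
⇔ r ∨ ¬q ∨ (¬p ∧ ¬¬q) ∨ r
⇔ r ∨ ¬q ∨ (¬p ∧ q) ∨ r
⇔ (r ∨ ¬q ∨ ¬p ∨ r) ∧ (r ∨ ¬q ∨ q ∨ r)
⇔ r ∨ ¬q ∨ ¬p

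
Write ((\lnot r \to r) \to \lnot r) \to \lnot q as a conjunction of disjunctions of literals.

r \lor \lnot q

((\lnot r \to r) \to \lnot r) \to \lnot q
⇔ \lnot ((\lnot r \to r) \to \lnot r) \lor \lnot q   [eliminate \to]
⇔ \lnot (\lnot (\lnot r \to r) \lor \lnot r) \lor \lnot q   [eliminate \to]
⇔ \lnot (\lnot (\lnot \lnot r \lor r) \lor \lnot r) \lor \lnot q   [eliminate \to]
⇔ (\lnot \lnot (\lnot \lnot r \lor r) \land \lnot \lnot r) \lor \lnot q   [De Morgan]
⇔ ((\lnot \lnot r \lor r) \land \lnot \lnot r) \lor \lnot q   [double negation]
⇔ ((r \lor r) \land \lnot \lnot r) \lor \lnot q   [double negation]
⇔ ((r \lor r) \land r) \lor \lnot q   [double negation]
⇔ (r \lor r \lor \lnot q) \land (r \lor \lnot q)   [distribute \lor over \land]
⇔ r \lor \lnot q   [simplify]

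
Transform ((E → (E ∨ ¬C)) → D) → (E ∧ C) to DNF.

(¬E ∧ ¬D) ∨ (E ∧ ¬D) ∨ (¬C ∧ ¬D) ∨ (E ∧ C)

((E → (E ∨ ¬C)) → D) → (E ∧ C)
⇔ ¬((E → (E ∨ ¬C)) → D) ∨ (E ∧ C)   [eliminate →]
⇔ ¬(¬(E → (E ∨ ¬C)) ∨ D) ∨ (E ∧ C)   [eliminate →]
⇔ ¬(¬(¬E ∨ E ∨ ¬C) ∨ D) ∨ (E ∧ C)   [eliminate →]
⇔ (¬¬(¬E ∨ E ∨ ¬C) ∧ ¬D) ∨ (E ∧ C)   [De Morgan]
⇔ ((¬E ∨ E ∨ ¬C) ∧ ¬D) ∨ (E ∧ C)   [double negation]
⇔ (¬E ∧ ¬D) ∨ (E ∧ ¬D) ∨ (¬C ∧ ¬D) ∨ (E ∧ C)   [distribute ∧ over ∨]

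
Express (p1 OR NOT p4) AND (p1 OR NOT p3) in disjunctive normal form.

(p1 OR NOT p4) AND (p1 OR NOT p3)
≡ (p1 AND p1) OR (p1 AND NOT p3) OR (NOT p4 AND p1) OR (NOT p4 AND NOT p3)   [distribute AND over OR]
≡ p1 OR (NOT p4 AND NOT p3)   [simplify]

p1 OR (NOT p4 AND NOT p3)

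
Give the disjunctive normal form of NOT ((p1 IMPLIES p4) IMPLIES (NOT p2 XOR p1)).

NOT ((p1 IMPLIES p4) IMPLIES (NOT p2 XOR p1))
= NOT (NOT (p1 IMPLIES p4) OR (NOT p2 XOR p1))   — eliminate IMPLIES
= NOT (NOT (NOT p1 OR p4) OR (NOT p2 XOR p1))   — eliminate IMPLIES
= NOT (NOT (NOT p1 OR p4) OR (NOT p2 AND NOT p1) OR (NOT NOT p2 AND p1))   — expand XOR
= NOT NOT (NOT p1 OR p4) AND NOT (NOT p2 AND NOT p1) AND NOT (NOT NOT p2 AND p1)   — De Morgan
= (NOT p1 OR p4) AND NOT (NOT p2 AND NOT p1) AND NOT (NOT NOT p2 AND p1)   — double negation
= (NOT p1 OR p4) AND (NOT NOT p2 OR NOT NOT p1) AND NOT (NOT NOT p2 AND p1)   — De Morgan
= (NOT p1 OR p4) AND (p2 OR NOT NOT p1) AND NOT (NOT NOT p2 AND p1)   — double negation
= (NOT p1 OR p4) AND (p2 OR p1) AND NOT (NOT NOT p2 AND p1)   — double negation
= (NOT p1 OR p4) AND (p2 OR p1) AND (NOT NOT NOT p2 OR NOT p1)   — De Morgan
= (NOT p1 OR p4) AND (p2 OR p1) AND (NOT p2 OR NOT p1)   — double negation
= (NOT p1 AND p2 AND NOT p2) OR (NOT p1 AND p2 AND NOT p1) OR (NOT p1 AND p1 AND NOT p2) OR (NOT p1 AND p1 AND NOT p1) OR (p4 AND p2 AND NOT p2) OR (p4 AND p2 AND NOT p1) OR (p4 AND p1 AND NOT p2) OR (p4 AND p1 AND NOT p1)   — distribute AND over OR
= (NOT p1 AND p2) OR (p4 AND p1 AND NOT p2)   — simplify

(NOT p1 AND p2) OR (p4 AND p1 AND NOT p2)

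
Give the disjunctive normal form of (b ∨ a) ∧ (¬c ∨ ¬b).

(b ∨ a) ∧ (¬c ∨ ¬b)
⇔ (b ∧ ¬c) ∨ (b ∧ ¬b) ∨ (a ∧ ¬c) ∨ (a ∧ ¬b)   (distribute ∧ over ∨)
⇔ (b ∧ ¬c) ∨ (a ∧ ¬c) ∨ (a ∧ ¬b)   (simplify)

(b ∧ ¬c) ∨ (a ∧ ¬c) ∨ (a ∧ ¬b)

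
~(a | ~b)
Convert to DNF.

~a & b

~(a | ~b)
≡ ~a & ~~b
≡ ~a & b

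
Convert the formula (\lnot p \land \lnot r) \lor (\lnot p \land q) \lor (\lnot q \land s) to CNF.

(\lnot p \lor \lnot q) \land (\lnot p \lor s) \land (\lnot r \lor q \lor s)

(\lnot p \land \lnot r) \lor (\lnot p \land q) \lor (\lnot q \land s)
= (\lnot p \lor \lnot p \lor \lnot q) \land (\lnot p \lor \lnot p \lor s) \land (\lnot p \lor q \lor \lnot q) \land (\lnot p \lor q \lor s) \land (\lnot r \lor \lnot p \lor \lnot q) \land (\lnot r \lor \lnot p \lor s) \land (\lnot r \lor q \lor \lnot q) \land (\lnot r \lor q \lor s)   [distribute \lor over \land]
= (\lnot p \lor \lnot q) \land (\lnot p \lor s) \land (\lnot r \lor q \lor s)   [simplify]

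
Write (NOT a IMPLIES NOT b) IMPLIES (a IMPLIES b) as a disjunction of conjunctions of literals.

NOT a OR b

(NOT a IMPLIES NOT b) IMPLIES (a IMPLIES b)
= NOT (NOT a IMPLIES NOT b) OR (a IMPLIES b)   — eliminate IMPLIES
= NOT (NOT NOT a OR NOT b) OR (a IMPLIES b)   — eliminate IMPLIES
= NOT (NOT NOT a OR NOT b) OR NOT a OR b   — eliminate IMPLIES
= (NOT NOT NOT a AND NOT NOT b) OR NOT a OR b   — De Morgan
= (NOT a AND NOT NOT b) OR NOT a OR b   — double negation
= (NOT a AND b) OR NOT a OR b   — double negation
= NOT a OR b   — simplify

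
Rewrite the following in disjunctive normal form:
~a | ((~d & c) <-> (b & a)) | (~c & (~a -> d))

~a | (d & ~b) | (~c & ~b) | (b & a & ~d & c) | (~c & a) | (~c & d)

~a | ((~d & c) <-> (b & a)) | (~c & (~a -> d))
≡ ~a | (((~d & c) -> (b & a)) & ((b & a) -> (~d & c))) | (~c & (~a -> d))   (eliminate <->)
≡ ~a | ((~(~d & c) | (b & a)) & ((b & a) -> (~d & c))) | (~c & (~a -> d))   (eliminate ->)
≡ ~a | ((~(~d & c) | (b & a)) & (~(b & a) | (~d & c))) | (~c & (~a -> d))   (eliminate ->)
≡ ~a | ((~(~d & c) | (b & a)) & (~(b & a) | (~d & c))) | (~c & (~~a | d))   (eliminate ->)
≡ ~a | ((~~d | ~c | (b & a)) & (~(b & a) | (~d & c))) | (~c & (~~a | d))   (De Morgan)
≡ ~a | ((d | ~c | (b & a)) & (~(b & a) | (~d & c))) | (~c & (~~a | d))   (double negation)
≡ ~a | ((d | ~c | (b & a)) & (~b | ~a | (~d & c))) | (~c & (~~a | d))   (De Morgan)
≡ ~a | ((d | ~c | (b & a)) & (~b | ~a | (~d & c))) | (~c & (a | d))   (double negation)
≡ ~a | (d & ~b) | (d & ~a) | (d & ~d & c) | (~c & ~b) | (~c & ~a) | (~c & ~d & c) | (b & a & ~b) | (b & a & ~a) | (b & a & ~d & c) | (~c & a) | (~c & d)   (distribute & over |)
≡ ~a | (d & ~b) | (~c & ~b) | (b & a & ~d & c) | (~c & a) | (~c & d)   (simplify)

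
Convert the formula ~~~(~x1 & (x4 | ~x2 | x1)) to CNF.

(x1 | ~x4) & (x1 | x2)

~~~(~x1 & (x4 | ~x2 | x1))
≡ ~(~x1 & (x4 | ~x2 | x1))   — double negation
≡ ~~x1 | ~(x4 | ~x2 | x1)   — De Morgan
≡ x1 | ~(x4 | ~x2 | x1)   — double negation
≡ x1 | (~x4 & ~~x2 & ~x1)   — De Morgan
≡ x1 | (~x4 & x2 & ~x1)   — double negation
≡ (x1 | ~x4) & (x1 | x2) & (x1 | ~x1)   — distribute | over &
≡ (x1 | ~x4) & (x1 | x2)   — simplify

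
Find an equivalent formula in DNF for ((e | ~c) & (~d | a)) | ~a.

(e & ~d) | (e & a) | (~c & ~d) | (~c & a) | ~a

((e | ~c) & (~d | a)) | ~a
≡ (e & ~d) | (e & a) | (~c & ~d) | (~c & a) | ~a   (distribute & over |)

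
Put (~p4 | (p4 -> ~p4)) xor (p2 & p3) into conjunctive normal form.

(~p4 | (p4 -> ~p4)) xor (p2 & p3)
= (~p4 | (p4 -> ~p4) | (p2 & p3)) & ~((~p4 | (p4 -> ~p4)) & p2 & p3)   [expand xor]
= (~p4 | ~p4 | ~p4 | (p2 & p3)) & ~((~p4 | (p4 -> ~p4)) & p2 & p3)   [eliminate ->]
= (~p4 | ~p4 | ~p4 | (p2 & p3)) & ~((~p4 | ~p4 | ~p4) & p2 & p3)   [eliminate ->]
= (~p4 | ~p4 | ~p4 | (p2 & p3)) & (~(~p4 | ~p4 | ~p4) | ~p2 | ~p3)   [De Morgan]
= (~p4 | ~p4 | ~p4 | (p2 & p3)) & ((~~p4 & ~~p4 & ~~p4) | ~p2 | ~p3)   [De Morgan]
= (~p4 | ~p4 | ~p4 | (p2 & p3)) & ((p4 & ~~p4 & ~~p4) | ~p2 | ~p3)   [double negation]
= (~p4 | ~p4 | ~p4 | (p2 & p3)) & ((p4 & p4 & ~~p4) | ~p2 | ~p3)   [double negation]
= (~p4 | ~p4 | ~p4 | (p2 & p3)) & ((p4 & p4 & p4) | ~p2 | ~p3)   [double negation]
= (~p4 | ~p4 | ~p4 | p2) & (~p4 | ~p4 | ~p4 | p3) & (p4 | ~p2 | ~p3) & (p4 | ~p2 | ~p3) & (p4 | ~p2 | ~p3)   [distribute | over &]
= (~p4 | p2) & (~p4 | p3) & (p4 | ~p2 | ~p3)   [simplify]

(~p4 | p2) & (~p4 | p3) & (p4 | ~p2 | ~p3)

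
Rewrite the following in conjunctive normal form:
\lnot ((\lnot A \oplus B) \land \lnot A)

A \lor B

\lnot ((\lnot A \oplus B) \land \lnot A)
= \lnot ((\lnot A \lor B) \land \lnot (\lnot A \land B) \land \lnot A)   [expand \oplus]
= \lnot (\lnot A \lor B) \lor \lnot \lnot (\lnot A \land B) \lor \lnot \lnot A   [De Morgan]
= (\lnot \lnot A \land \lnot B) \lor \lnot \lnot (\lnot A \land B) \lor \lnot \lnot A   [De Morgan]
= (A \land \lnot B) \lor \lnot \lnot (\lnot A \land B) \lor \lnot \lnot A   [double negation]
= (A \land \lnot B) \lor (\lnot A \land B) \lor \lnot \lnot A   [double negation]
= (A \land \lnot B) \lor (\lnot A \land B) \lor A   [double negation]
= (A \lor \lnot A \lor A) \land (A \lor B \lor A) \land (\lnot B \lor \lnot A \lor A) \land (\lnot B \lor B \lor A)   [distribute \lor over \land]
= A \lor B   [simplify]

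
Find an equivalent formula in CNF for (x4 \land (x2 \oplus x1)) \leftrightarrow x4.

(x4 \land (x2 \oplus x1)) \leftrightarrow x4
⇔ ((x4 \land (x2 \oplus x1)) \to x4) \land (x4 \to (x4 \land (x2 \oplus x1)))   [eliminate \leftrightarrow]
⇔ (\lnot (x4 \land (x2 \oplus x1)) \lor x4) \land (x4 \to (x4 \land (x2 \oplus x1)))   [eliminate \to]
⇔ (\lnot (x4 \land (x2 \lor x1) \land \lnot (x2 \land x1)) \lor x4) \land (x4 \to (x4 \land (x2 \oplus x1)))   [expand \oplus]
⇔ (\lnot (x4 \land (x2 \lor x1) \land \lnot (x2 \land x1)) \lor x4) \land (\lnot x4 \lor (x4 \land (x2 \oplus x1)))   [eliminate \to]
⇔ (\lnot (x4 \land (x2 \lor x1) \land \lnot (x2 \land x1)) \lor x4) \land (\lnot x4 \lor (x4 \land (x2 \lor x1) \land \lnot (x2 \land x1)))   [expand \oplus]
⇔ (\lnot x4 \lor \lnot (x2 \lor x1) \lor \lnot \lnot (x2 \land x1) \lor x4) \land (\lnot x4 \lor (x4 \land (x2 \lor x1) \land \lnot (x2 \land x1)))   [De Morgan]
⇔ (\lnot x4 \lor (\lnot x2 \land \lnot x1) \lor \lnot \lnot (x2 \land x1) \lor x4) \land (\lnot x4 \lor (x4 \land (x2 \lor x1) \land \lnot (x2 \land x1)))   [De Morgan]
⇔ (\lnot x4 \lor (\lnot x2 \land \lnot x1) \lor (x2 \land x1) \lor x4) \land (\lnot x4 \lor (x4 \land (x2 \lor x1) \land \lnot (x2 \land x1)))   [double negation]
⇔ (\lnot x4 \lor (\lnot x2 \land \lnot x1) \lor (x2 \land x1) \lor x4) \land (\lnot x4 \lor (x4 \land (x2 \lor x1) \land (\lnot x2 \lor \lnot x1)))   [De Morgan]
⇔ (\lnot x4 \lor \lnot x2 \lor x2 \lor x4) \land (\lnot x4 \lor \lnot x2 \lor x1 \lor x4) \land (\lnot x4 \lor \lnot x1 \lor x2 \lor x4) \land (\lnot x4 \lor \lnot x1 \lor x1 \lor x4) \land (\lnot x4 \lor x4) \land (\lnot x4 \lor x2 \lor x1) \land (\lnot x4 \lor \lnot x2 \lor \lnot x1)   [distribute \lor over \land]
⇔ (\lnot x4 \lor x2 \lor x1) \land (\lnot x4 \lor \lnot x2 \lor \lnot x1)   [simplify]

(\lnot x4 \lor x2 \lor x1) \land (\lnot x4 \lor \lnot x2 \lor \lnot x1)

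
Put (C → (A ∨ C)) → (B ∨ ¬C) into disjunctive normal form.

(C → (A ∨ C)) → (B ∨ ¬C)
≡ ¬(C → (A ∨ C)) ∨ B ∨ ¬C   (eliminate →)
≡ ¬(¬C ∨ A ∨ C) ∨ B ∨ ¬C   (eliminate →)
≡ (¬¬C ∧ ¬A ∧ ¬C) ∨ B ∨ ¬C   (De Morgan)
≡ (C ∧ ¬A ∧ ¬C) ∨ B ∨ ¬C   (double negation)
≡ B ∨ ¬C   (simplify)

B ∨ ¬C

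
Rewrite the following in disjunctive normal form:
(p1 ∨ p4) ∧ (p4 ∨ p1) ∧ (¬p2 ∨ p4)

(p1 ∨ p4) ∧ (p4 ∨ p1) ∧ (¬p2 ∨ p4)
≡ (p1 ∧ p4 ∧ ¬p2) ∨ (p1 ∧ p4 ∧ p4) ∨ (p1 ∧ p1 ∧ ¬p2) ∨ (p1 ∧ p1 ∧ p4) ∨ (p4 ∧ p4 ∧ ¬p2) ∨ (p4 ∧ p4 ∧ p4) ∨ (p4 ∧ p1 ∧ ¬p2) ∨ (p4 ∧ p1 ∧ p4)   — distribute ∧ over ∨
≡ (p1 ∧ ¬p2) ∨ p4   — simplify

(p1 ∧ ¬p2) ∨ p4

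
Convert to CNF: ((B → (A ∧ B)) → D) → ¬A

¬D ∨ ¬A

((B → (A ∧ B)) → D) → ¬A
= ¬((B → (A ∧ B)) → D) ∨ ¬A
= ¬(¬(B → (A ∧ B)) ∨ D) ∨ ¬A
= ¬(¬(¬B ∨ (A ∧ B)) ∨ D) ∨ ¬A
= (¬¬(¬B ∨ (A ∧ B)) ∧ ¬D) ∨ ¬A
= ((¬B ∨ (A ∧ B)) ∧ ¬D) ∨ ¬A
= (¬B ∨ A ∨ ¬A) ∧ (¬B ∨ B ∨ ¬A) ∧ (¬D ∨ ¬A)
= ¬D ∨ ¬A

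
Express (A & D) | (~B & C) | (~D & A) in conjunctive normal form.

(A & D) | (~B & C) | (~D & A)
= (A | ~B | ~D) & (A | ~B | A) & (A | C | ~D) & (A | C | A) & (D | ~B | ~D) & (D | ~B | A) & (D | C | ~D) & (D | C | A)   — distribute | over &
= (A | ~B) & (A | C)   — simplify

(A | ~B) & (A | C)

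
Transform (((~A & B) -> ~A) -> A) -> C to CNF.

(((~A & B) -> ~A) -> A) -> C
≡ ~(((~A & B) -> ~A) -> A) | C   (eliminate ->)
≡ ~(~((~A & B) -> ~A) | A) | C   (eliminate ->)
≡ ~(~(~(~A & B) | ~A) | A) | C   (eliminate ->)
≡ (~~(~(~A & B) | ~A) & ~A) | C   (De Morgan)
≡ ((~(~A & B) | ~A) & ~A) | C   (double negation)
≡ ((~~A | ~B | ~A) & ~A) | C   (De Morgan)
≡ ((A | ~B | ~A) & ~A) | C   (double negation)
≡ (A | ~B | ~A | C) & (~A | C)   (distribute | over &)
≡ ~A | C   (simplify)

~A | C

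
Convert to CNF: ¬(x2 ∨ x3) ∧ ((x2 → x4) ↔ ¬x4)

¬x2 ∧ ¬x3 ∧ ¬x4

¬(x2 ∨ x3) ∧ ((x2 → x4) ↔ ¬x4)
= ¬(x2 ∨ x3) ∧ ((x2 → x4) → ¬x4) ∧ (¬x4 → (x2 → x4))   — eliminate ↔
= ¬(x2 ∨ x3) ∧ (¬(x2 → x4) ∨ ¬x4) ∧ (¬x4 → (x2 → x4))   — eliminate →
= ¬(x2 ∨ x3) ∧ (¬(¬x2 ∨ x4) ∨ ¬x4) ∧ (¬x4 → (x2 → x4))   — eliminate →
= ¬(x2 ∨ x3) ∧ (¬(¬x2 ∨ x4) ∨ ¬x4) ∧ (¬¬x4 ∨ (x2 → x4))   — eliminate →
= ¬(x2 ∨ x3) ∧ (¬(¬x2 ∨ x4) ∨ ¬x4) ∧ (¬¬x4 ∨ ¬x2 ∨ x4)   — eliminate →
= ¬x2 ∧ ¬x3 ∧ (¬(¬x2 ∨ x4) ∨ ¬x4) ∧ (¬¬x4 ∨ ¬x2 ∨ x4)   — De Morgan
= ¬x2 ∧ ¬x3 ∧ ((¬¬x2 ∧ ¬x4) ∨ ¬x4) ∧ (¬¬x4 ∨ ¬x2 ∨ x4)   — De Morgan
= ¬x2 ∧ ¬x3 ∧ ((x2 ∧ ¬x4) ∨ ¬x4) ∧ (¬¬x4 ∨ ¬x2 ∨ x4)   — double negation
= ¬x2 ∧ ¬x3 ∧ ((x2 ∧ ¬x4) ∨ ¬x4) ∧ (x4 ∨ ¬x2 ∨ x4)   — double negation
= ¬x2 ∧ ¬x3 ∧ (x2 ∨ ¬x4) ∧ (¬x4 ∨ ¬x4) ∧ (x4 ∨ ¬x2 ∨ x4)   — distribute ∨ over ∧
= ¬x2 ∧ ¬x3 ∧ ¬x4   — simplify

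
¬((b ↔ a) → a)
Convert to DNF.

¬((b ↔ a) → a)
≡ ¬(¬(b ↔ a) ∨ a)   [eliminate →]
≡ ¬(¬((b → a) ∧ (a → b)) ∨ a)   [eliminate ↔]
≡ ¬(¬((¬b ∨ a) ∧ (a → b)) ∨ a)   [eliminate →]
≡ ¬(¬((¬b ∨ a) ∧ (¬a ∨ b)) ∨ a)   [eliminate →]
≡ ¬¬((¬b ∨ a) ∧ (¬a ∨ b)) ∧ ¬a   [De Morgan]
≡ (¬b ∨ a) ∧ (¬a ∨ b) ∧ ¬a   [double negation]
≡ (¬b ∧ ¬a ∧ ¬a) ∨ (¬b ∧ b ∧ ¬a) ∨ (a ∧ ¬a ∧ ¬a) ∨ (a ∧ b ∧ ¬a)   [distribute ∧ over ∨]
≡ ¬b ∧ ¬a   [simplify]

¬b ∧ ¬a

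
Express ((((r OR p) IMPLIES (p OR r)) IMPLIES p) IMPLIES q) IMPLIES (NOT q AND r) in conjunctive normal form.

((((r OR p) IMPLIES (p OR r)) IMPLIES p) IMPLIES q) IMPLIES (NOT q AND r)
⇔ NOT ((((r OR p) IMPLIES (p OR r)) IMPLIES p) IMPLIES q) OR (NOT q AND r)   [eliminate IMPLIES]
⇔ NOT (NOT (((r OR p) IMPLIES (p OR r)) IMPLIES p) OR q) OR (NOT q AND r)   [eliminate IMPLIES]
⇔ NOT (NOT (NOT ((r OR p) IMPLIES (p OR r)) OR p) OR q) OR (NOT q AND r)   [eliminate IMPLIES]
⇔ NOT (NOT (NOT (NOT (r OR p) OR p OR r) OR p) OR q) OR (NOT q AND r)   [eliminate IMPLIES]
⇔ (NOT NOT (NOT (NOT (r OR p) OR p OR r) OR p) AND NOT q) OR (NOT q AND r)   [De Morgan]
⇔ ((NOT (NOT (r OR p) OR p OR r) OR p) AND NOT q) OR (NOT q AND r)   [double negation]
⇔ (((NOT NOT (r OR p) AND NOT p AND NOT r) OR p) AND NOT q) OR (NOT q AND r)   [De Morgan]
⇔ ((((r OR p) AND NOT p AND NOT r) OR p) AND NOT q) OR (NOT q AND r)   [double negation]
⇔ (r OR p OR p OR NOT q) AND (r OR p OR p OR r) AND (NOT p OR p OR NOT q) AND (NOT p OR p OR r) AND (NOT r OR p OR NOT q) AND (NOT r OR p OR r) AND (NOT q OR NOT q) AND (NOT q OR r)   [distribute OR over AND]
⇔ (r OR p) AND NOT q   [simplify]

(r OR p) AND NOT q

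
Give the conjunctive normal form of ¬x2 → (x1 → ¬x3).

¬x2 → (x1 → ¬x3)
≡ ¬¬x2 ∨ (x1 → ¬x3)
≡ ¬¬x2 ∨ ¬x1 ∨ ¬x3
≡ x2 ∨ ¬x1 ∨ ¬x3

x2 ∨ ¬x1 ∨ ¬x3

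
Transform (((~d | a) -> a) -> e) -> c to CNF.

(d | a | c) & (~e | c)

(((~d | a) -> a) -> e) -> c
= ~(((~d | a) -> a) -> e) | c   — eliminate ->
= ~(~((~d | a) -> a) | e) | c   — eliminate ->
= ~(~(~(~d | a) | a) | e) | c   — eliminate ->
= (~~(~(~d | a) | a) & ~e) | c   — De Morgan
= ((~(~d | a) | a) & ~e) | c   — double negation
= (((~~d & ~a) | a) & ~e) | c   — De Morgan
= (((d & ~a) | a) & ~e) | c   — double negation
= (d | a | c) & (~a | a | c) & (~e | c)   — distribute | over &
= (d | a | c) & (~e | c)   — simplify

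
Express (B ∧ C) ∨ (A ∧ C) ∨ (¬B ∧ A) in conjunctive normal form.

(B ∨ A) ∧ (C ∨ A) ∧ (C ∨ ¬B)

(B ∧ C) ∨ (A ∧ C) ∨ (¬B ∧ A)
⇔ (B ∨ A ∨ ¬B) ∧ (B ∨ A ∨ A) ∧ (B ∨ C ∨ ¬B) ∧ (B ∨ C ∨ A) ∧ (C ∨ A ∨ ¬B) ∧ (C ∨ A ∨ A) ∧ (C ∨ C ∨ ¬B) ∧ (C ∨ C ∨ A)   (distribute ∨ over ∧)
⇔ (B ∨ A) ∧ (C ∨ A) ∧ (C ∨ ¬B)   (simplify)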